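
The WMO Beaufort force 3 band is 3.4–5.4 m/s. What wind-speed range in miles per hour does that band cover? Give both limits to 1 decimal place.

3.4–5.4 m/s × 2.237 = 7.6–12.1 mph.

7.6 to 12.1 mph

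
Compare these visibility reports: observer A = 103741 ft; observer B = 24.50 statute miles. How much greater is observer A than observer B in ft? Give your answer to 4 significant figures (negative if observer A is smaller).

-25620 ft

observer B: 24.50 SM = 129360.00 ft.
Difference: 103741.00 − 129360.00 = -25620 ft.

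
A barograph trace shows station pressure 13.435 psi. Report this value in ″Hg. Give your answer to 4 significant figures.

27.35 inHg

1 psi = 2.03602 inHg, so 13.435 × 2.03602 = 27.35 inHg.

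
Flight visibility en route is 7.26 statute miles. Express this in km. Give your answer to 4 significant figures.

1 SM = 1.60934 km, so 7.26 × 1.60934 = 11.68 km.

11.68 km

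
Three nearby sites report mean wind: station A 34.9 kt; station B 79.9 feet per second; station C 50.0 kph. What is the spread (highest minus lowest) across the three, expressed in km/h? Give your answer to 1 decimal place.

37.7 km/h

station A: 34.9 kt = 64.635 km/h.
station B: 79.9 ft/s = 87.673 km/h.
Spread: 87.673 − 50.000 = 37.7 km/h.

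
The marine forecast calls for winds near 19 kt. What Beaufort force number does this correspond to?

Beaufort force 5

19 kt lies in the Beaufort 5 band (fresh breeze, 17–21 kt).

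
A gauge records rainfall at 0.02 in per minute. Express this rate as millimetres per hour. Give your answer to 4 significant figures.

30.48 mm/hour

0.02 in/minute × 25.4 mm/in × 60 minute/hour = 30.48 mm/hour.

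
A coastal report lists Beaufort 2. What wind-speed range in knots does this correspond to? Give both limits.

Beaufort 2 (light breeze) spans 4–6 knots.

4 to 6 kt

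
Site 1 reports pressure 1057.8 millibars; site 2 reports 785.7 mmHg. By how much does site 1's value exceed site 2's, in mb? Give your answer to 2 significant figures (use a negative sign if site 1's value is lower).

site 2: 785.7 mmHg = 1047.51 mb.
Difference: 1057.80 − 1047.51 = 10 mb.

10 mb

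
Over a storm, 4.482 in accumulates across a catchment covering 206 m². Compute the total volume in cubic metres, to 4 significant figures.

23.45 cubic metres

Depth: 4.482 in × 25.4 = 113.8428 mm.
1 mm over 1 m² is 1 L, so volume = 113.8428 × 206 = 23451.617 L = 23.45 m³.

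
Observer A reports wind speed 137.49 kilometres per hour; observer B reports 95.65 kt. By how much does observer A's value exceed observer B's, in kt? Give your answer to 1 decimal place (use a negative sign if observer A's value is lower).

observer A: 137.49 km/h = 74.239 kt.
Difference: 74.239 − 95.650 = -21.4 kt.

-21.4 kt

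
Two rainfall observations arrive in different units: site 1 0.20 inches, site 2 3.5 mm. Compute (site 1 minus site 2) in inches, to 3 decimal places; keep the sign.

0.062 in

site 2: 3.5 mm = 0.13780 in.
Difference: 0.20000 − 0.13780 = 0.062 in.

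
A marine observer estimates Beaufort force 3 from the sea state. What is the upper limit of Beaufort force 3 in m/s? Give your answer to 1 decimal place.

5.4 m/s

Beaufort 3 (gentle breeze) spans 3.4–5.4 m/s.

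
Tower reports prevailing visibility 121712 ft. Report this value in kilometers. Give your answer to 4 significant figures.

1 ft = 0.0003048 km, so 121712 × 0.0003048 = 37.10 km.

37.10 km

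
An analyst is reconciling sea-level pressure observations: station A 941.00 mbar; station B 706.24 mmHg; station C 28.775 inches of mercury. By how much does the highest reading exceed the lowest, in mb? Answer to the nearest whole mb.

station B: 706.24 mmHg = 941.58 mb.
station C: 28.775 inHg = 974.43 mb.
Spread: 974.43 − 941.00 = 33 mb.

33 mb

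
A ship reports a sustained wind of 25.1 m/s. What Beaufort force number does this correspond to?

Beaufort force 10

25.1 m/s lies in the Beaufort 10 band (storm, 24.5–28.4 m/s).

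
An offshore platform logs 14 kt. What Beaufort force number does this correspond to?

Beaufort force 4

14 kt lies in the Beaufort 4 band (moderate breeze, 11–16 kt).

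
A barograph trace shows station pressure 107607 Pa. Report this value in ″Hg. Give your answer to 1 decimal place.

31.8 inHg

1 Pa = 0.0002953 inHg, so 107607 × 0.0002953 = 31.8 inHg.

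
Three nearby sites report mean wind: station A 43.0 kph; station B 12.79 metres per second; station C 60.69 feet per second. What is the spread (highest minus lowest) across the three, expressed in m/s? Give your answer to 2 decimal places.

6.55 m/s

station A: 43.0 km/h = 11.9444 m/s.
station C: 60.69 ft/s = 18.4983 m/s.
Spread: 18.4983 − 11.9444 = 6.55 m/s.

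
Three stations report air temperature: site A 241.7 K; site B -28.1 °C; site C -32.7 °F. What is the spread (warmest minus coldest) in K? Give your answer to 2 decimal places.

site A: 241.7 K = -31.450 °C.
site C: -32.7 °F = -35.944 °C.
Spread: (-28.100) − (-35.944) = 7.844 °C.

7.84 K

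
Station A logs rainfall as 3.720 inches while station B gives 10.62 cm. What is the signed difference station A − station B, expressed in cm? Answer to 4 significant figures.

station A: 3.720 in = 9.44880 cm.
Difference: 9.44880 − 10.62000 = -1.171 cm.

-1.171 cm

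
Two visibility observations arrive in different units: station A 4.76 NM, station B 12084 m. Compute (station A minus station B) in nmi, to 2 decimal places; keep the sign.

station B: 12084 m = 6.5248 nmi.
Difference: 4.7600 − 6.5248 = -1.76 nmi.

-1.76 nmi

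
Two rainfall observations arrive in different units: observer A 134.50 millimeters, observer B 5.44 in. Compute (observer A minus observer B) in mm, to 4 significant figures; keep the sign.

observer B: 5.44 in = 138.17600 mm.
Difference: 134.50000 − 138.17600 = -3.676 mm.

-3.676 mm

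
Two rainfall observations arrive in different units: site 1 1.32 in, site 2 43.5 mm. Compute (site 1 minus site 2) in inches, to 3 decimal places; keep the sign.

site 2: 43.5 mm = 1.71260 in.
Difference: 1.32000 − 1.71260 = -0.393 in.

-0.393 in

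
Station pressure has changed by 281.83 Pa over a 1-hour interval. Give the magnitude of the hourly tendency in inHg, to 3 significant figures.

281.83 Pa / 1 h × 0.0002953 inHg/Pa = 0.0832 inHg/h.

0.0832 inHg per hour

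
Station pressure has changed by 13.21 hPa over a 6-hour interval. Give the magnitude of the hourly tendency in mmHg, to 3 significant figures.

13.21 hPa / 6 h × 0.750062 mmHg/hPa = 1.65 mmHg/h.

1.65 mmHg per hour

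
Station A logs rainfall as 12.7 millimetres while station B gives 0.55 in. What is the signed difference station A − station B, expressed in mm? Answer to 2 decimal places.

station B: 0.55 in = 13.9700 mm.
Difference: 12.7000 − 13.9700 = -1.27 mm.

-1.27 mm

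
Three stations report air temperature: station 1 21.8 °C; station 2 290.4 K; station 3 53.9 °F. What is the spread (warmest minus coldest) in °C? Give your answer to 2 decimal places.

station 2: 290.4 K = 17.250 °C.
station 3: 53.9 °F = 12.167 °C.
Spread: 21.800 − 12.167 = 9.633 °C.

9.63 °C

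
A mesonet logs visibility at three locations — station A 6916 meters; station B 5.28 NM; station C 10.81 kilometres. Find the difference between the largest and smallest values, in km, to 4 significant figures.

3.894 km

station A: 6916 m = 6.91600 km.
station B: 5.28 nmi = 9.77856 km.
Spread: 10.81000 − 6.91600 = 3.894 km.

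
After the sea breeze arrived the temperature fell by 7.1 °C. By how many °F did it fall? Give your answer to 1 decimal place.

12.8 °F

A change of 1 °C equals a change of 1.8 °F: Δ°F = 7.1 × 1.8 = 12.8 °F.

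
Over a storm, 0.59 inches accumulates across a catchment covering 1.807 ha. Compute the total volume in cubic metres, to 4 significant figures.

270.8 cubic metres

Depth: 0.59 in × 25.4 = 14.986 mm.
Area: 1.807 ha = 18070 m².
1 mm over 1 m² is 1 L, so volume = 14.986 × 18070 = 270797.02 L = 270.8 m³.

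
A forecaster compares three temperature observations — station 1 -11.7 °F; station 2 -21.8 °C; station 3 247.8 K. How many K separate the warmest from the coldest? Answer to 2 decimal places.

station 1: -11.7 °F = -24.278 °C.
station 3: 247.8 K = -25.350 °C.
Spread: (-21.800) − (-25.350) = 3.550 °C.

3.55 K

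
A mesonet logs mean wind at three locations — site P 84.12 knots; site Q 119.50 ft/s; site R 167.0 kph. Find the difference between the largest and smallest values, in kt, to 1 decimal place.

site Q: 119.50 ft/s = 70.802 kt.
site R: 167.0 km/h = 90.173 kt.
Spread: 90.173 − 70.802 = 19.4 kt.

19.4 kt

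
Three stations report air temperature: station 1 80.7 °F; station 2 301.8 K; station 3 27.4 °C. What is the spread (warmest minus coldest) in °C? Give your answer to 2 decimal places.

station 1: 80.7 °F = 27.056 °C.
station 2: 301.8 K = 28.650 °C.
Spread: 28.650 − 27.056 = 1.594 °C.

1.59 °C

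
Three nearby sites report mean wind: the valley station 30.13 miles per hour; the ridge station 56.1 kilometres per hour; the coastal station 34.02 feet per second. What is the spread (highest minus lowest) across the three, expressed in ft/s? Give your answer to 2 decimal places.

the valley station: 30.13 mph = 44.1907 ft/s.
the ridge station: 56.1 km/h = 51.1264 ft/s.
Spread: 51.1264 − 34.0200 = 17.11 ft/s.

17.11 ft/s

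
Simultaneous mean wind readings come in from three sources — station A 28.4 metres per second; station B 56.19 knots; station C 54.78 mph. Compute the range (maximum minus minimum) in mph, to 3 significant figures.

station A: 28.4 m/s = 63.5290 mph.
station B: 56.19 kt = 64.6623 mph.
Spread: 64.6623 − 54.7800 = 9.88 mph.

9.88 mph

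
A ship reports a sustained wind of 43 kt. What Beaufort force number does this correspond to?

43 kt lies in the Beaufort 9 band (strong gale, 41–47 kt).

Beaufort force 9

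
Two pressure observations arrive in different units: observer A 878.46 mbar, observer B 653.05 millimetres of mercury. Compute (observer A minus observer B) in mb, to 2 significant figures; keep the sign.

7.8 mb

observer B: 653.05 mmHg = 870.662 mb.
Difference: 878.460 − 870.662 = 7.8 mb.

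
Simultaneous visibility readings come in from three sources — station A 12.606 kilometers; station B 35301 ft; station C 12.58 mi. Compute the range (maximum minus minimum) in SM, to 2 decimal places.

5.89 SM

station A: 12.606 km = 7.8330 SM.
station B: 35301 ft = 6.6858 SM.
Spread: 12.5800 − 6.6858 = 5.89 SM.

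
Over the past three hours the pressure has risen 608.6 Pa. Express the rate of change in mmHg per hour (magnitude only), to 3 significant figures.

1.52 mmHg per hour

608.6 Pa / 3 h × 0.00750062 mmHg/Pa = 1.52 mmHg/h.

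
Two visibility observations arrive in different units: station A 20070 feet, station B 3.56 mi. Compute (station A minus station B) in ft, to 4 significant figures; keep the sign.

station B: 3.56 SM = 18796.80 ft.
Difference: 20070.00 − 18796.80 = 1273 ft.

1273 ft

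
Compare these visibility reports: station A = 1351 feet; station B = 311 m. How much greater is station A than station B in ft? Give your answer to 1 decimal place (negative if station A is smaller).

station B: 311 m = 1020.341 ft.
Difference: 1351.000 − 1020.341 = 330.7 ft.

330.7 ft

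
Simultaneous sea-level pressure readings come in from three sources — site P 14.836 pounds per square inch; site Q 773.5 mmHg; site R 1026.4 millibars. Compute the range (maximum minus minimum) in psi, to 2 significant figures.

site Q: 773.5 mmHg = 14.9570 psi.
site R: 1026.4 mb = 14.8867 psi.
Spread: 14.9570 − 14.8360 = 0.12 psi.

0.12 psi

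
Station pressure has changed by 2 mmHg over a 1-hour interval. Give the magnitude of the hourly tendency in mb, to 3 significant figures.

2.67 mb per hour

2 mmHg / 1 h × 1.33322 mb/mmHg = 2.67 mb/h.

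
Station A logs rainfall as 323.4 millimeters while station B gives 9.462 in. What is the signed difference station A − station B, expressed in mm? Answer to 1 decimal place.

83.1 mm

station B: 9.462 in = 240.335 mm.
Difference: 323.400 − 240.335 = 83.1 mm.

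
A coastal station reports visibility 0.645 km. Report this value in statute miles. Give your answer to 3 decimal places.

1 km = 0.621371 SM, so 0.645 × 0.621371 = 0.401 SM.

0.401 SM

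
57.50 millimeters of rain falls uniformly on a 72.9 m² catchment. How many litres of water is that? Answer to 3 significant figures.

1 mm over 1 m² is 1 L, so volume = 57.5 × 72.9 = 4191.75 L ≈ 4190 L.

4190 litres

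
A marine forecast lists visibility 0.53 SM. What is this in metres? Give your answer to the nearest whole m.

1 SM = 1609.34 m, so 0.53 × 1609.34 = 853 m.

853 m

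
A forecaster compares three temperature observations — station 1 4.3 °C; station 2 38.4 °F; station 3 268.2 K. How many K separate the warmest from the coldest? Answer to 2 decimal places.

station 2: 38.4 °F = 3.556 °C.
station 3: 268.2 K = -4.950 °C.
Spread: 4.300 − (-4.950) = 9.250 °C.

9.25 K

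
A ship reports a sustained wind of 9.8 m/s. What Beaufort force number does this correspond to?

9.8 m/s lies in the Beaufort 5 band (fresh breeze, 8.0–10.7 m/s).

Beaufort force 5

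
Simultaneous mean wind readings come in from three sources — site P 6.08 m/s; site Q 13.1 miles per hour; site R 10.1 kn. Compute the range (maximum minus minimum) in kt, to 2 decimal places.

site P: 6.08 m/s = 11.8186 kt.
site Q: 13.1 mph = 11.3836 kt.
Spread: 11.8186 − 10.1000 = 1.72 kt.

1.72 kt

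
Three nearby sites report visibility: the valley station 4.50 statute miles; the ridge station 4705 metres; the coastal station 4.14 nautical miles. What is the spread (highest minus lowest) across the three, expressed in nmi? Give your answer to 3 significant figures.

the valley station: 4.50 SM = 3.9104 nmi.
the ridge station: 4705 m = 2.5405 nmi.
Spread: 4.1400 − 2.5405 = 1.60 nmi.

1.60 nmi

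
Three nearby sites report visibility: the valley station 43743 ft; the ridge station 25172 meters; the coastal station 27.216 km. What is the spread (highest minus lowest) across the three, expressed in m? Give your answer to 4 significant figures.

the valley station: 43743 ft = 13332.87 m.
the coastal station: 27.216 km = 27216.00 m.
Spread: 27216.00 − 13332.87 = 13880 m.

13880 m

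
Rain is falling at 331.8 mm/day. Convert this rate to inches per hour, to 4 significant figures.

331.8 mm/day × 0.0393701 in/mm × 0.0416667 day/hour = 0.5443 in/hour.

0.5443 in/hour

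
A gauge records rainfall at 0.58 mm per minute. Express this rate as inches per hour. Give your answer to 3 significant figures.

0.58 mm/minute × 0.0393701 in/mm × 60 minute/hour = 1.37 in/hour.

1.37 in/hour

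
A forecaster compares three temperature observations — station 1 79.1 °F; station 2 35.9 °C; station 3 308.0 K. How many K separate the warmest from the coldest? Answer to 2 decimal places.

station 1: 79.1 °F = 26.167 °C.
station 3: 308.0 K = 34.850 °C.
Spread: 35.900 − 26.167 = 9.733 °C.

9.73 K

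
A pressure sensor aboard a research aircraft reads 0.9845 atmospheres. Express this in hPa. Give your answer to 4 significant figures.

1 atm = 1013.25 hPa, so 0.9845 × 1013.25 = 997.5 hPa.

997.5 hPa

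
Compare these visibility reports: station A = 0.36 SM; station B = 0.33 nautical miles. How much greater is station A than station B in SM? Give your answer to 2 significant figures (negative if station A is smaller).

station B: 0.33 nmi = 0.37976 SM.
Difference: 0.36000 − 0.37976 = -0.020 SM.

-0.020 SM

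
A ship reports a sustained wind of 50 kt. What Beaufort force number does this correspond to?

Beaufort force 10

50 kt lies in the Beaufort 10 band (storm, 48–55 kt).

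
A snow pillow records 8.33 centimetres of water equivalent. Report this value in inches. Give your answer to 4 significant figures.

1 cm = 0.393701 in, so 8.33 × 0.393701 = 3.280 in.

3.280 in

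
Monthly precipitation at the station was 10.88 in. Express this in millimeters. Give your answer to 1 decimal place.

1 in = 25.4 mm, so 10.88 × 25.4 = 276.4 mm.

276.4 mm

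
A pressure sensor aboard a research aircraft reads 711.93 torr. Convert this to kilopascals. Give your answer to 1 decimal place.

94.9 kPa

1 mmHg = 0.133322 kPa, so 711.93 × 0.133322 = 94.9 kPa.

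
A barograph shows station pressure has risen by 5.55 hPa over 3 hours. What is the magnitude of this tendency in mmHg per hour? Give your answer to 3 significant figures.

1.39 mmHg per hour

5.55 hPa / 3 h × 0.750062 mmHg/hPa = 1.39 mmHg/h.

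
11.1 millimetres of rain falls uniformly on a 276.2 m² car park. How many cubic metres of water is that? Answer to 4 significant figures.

3.066 cubic metres

1 mm over 1 m² is 1 L, so volume = 11.1 × 276.2 = 3065.82 L = 3.066 m³.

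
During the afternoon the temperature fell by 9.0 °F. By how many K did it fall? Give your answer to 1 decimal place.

A change of 1 °C equals a change of 1.8 °F: ΔK = 9.0 × 0.5556 = 5.0 K.

5.0 K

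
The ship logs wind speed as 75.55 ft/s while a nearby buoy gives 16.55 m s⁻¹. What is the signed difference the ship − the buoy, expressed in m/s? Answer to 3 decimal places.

6.478 m/s

the ship: 75.55 ft/s = 23.02764 m/s.
Difference: 23.02764 − 16.55000 = 6.478 m/s.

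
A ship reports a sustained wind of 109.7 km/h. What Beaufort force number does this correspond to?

109.7 km/h = 30.5 m/s, which is Beaufort 11 (violent storm, 28.5–32.6 m/s).

Beaufort force 11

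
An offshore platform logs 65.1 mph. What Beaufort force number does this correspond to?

65.1 mph = 29.1 m/s, which is Beaufort 11 (violent storm, 28.5–32.6 m/s).

Beaufort force 11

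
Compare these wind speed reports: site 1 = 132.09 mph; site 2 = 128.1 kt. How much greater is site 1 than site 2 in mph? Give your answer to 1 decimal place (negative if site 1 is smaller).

-15.3 mph

site 2: 128.1 kt = 147.415 mph.
Difference: 132.090 − 147.415 = -15.3 mph.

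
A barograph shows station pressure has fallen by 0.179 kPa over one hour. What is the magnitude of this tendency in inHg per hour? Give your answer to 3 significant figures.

0.179 kPa / 1 h × 0.2953 inHg/kPa = 0.0529 inHg/h.

0.0529 inHg per hour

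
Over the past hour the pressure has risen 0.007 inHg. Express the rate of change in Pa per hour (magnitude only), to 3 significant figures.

0.007 inHg / 1 h × 3386.39 Pa/inHg = 23.7 Pa/h.

23.7 Pa per hour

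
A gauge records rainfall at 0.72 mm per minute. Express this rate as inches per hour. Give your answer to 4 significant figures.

1.701 in/hour

0.72 mm/minute × 0.0393701 in/mm × 60 minute/hour = 1.701 in/hour.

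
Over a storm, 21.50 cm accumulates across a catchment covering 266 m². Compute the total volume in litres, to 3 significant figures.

57200 litres

Depth: 21.50 cm × 10 = 215 mm.
1 mm over 1 m² is 1 L, so volume = 215 × 266 = 57190 L ≈ 57200 L.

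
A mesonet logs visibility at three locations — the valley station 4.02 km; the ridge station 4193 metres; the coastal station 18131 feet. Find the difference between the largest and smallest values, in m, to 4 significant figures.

the valley station: 4.02 km = 4020.00 m.
the coastal station: 18131 ft = 5526.33 m.
Spread: 5526.33 − 4020.00 = 1506 m.

1506 m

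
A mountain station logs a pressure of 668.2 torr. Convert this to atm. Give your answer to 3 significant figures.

1 mmHg = 0.00131579 atm, so 668.2 × 0.00131579 = 0.879 atm.

0.879 atm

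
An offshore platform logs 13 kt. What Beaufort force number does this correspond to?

Beaufort force 4

13 kt lies in the Beaufort 4 band (moderate breeze, 11–16 kt).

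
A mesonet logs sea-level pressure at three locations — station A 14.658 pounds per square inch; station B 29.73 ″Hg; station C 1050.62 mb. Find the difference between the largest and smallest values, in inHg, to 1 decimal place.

station A: 14.658 psi = 29.844 inHg.
station C: 1050.62 mb = 31.025 inHg.
Spread: 31.025 − 29.730 = 1.3 inHg.

1.3 inHg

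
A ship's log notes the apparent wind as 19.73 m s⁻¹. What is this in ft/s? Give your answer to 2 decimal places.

1 m/s = 3.28084 ft/s, so 19.73 × 3.28084 = 64.73 ft/s.

64.73 ft/s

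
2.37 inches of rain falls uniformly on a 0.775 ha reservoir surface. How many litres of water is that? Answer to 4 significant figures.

466500 litres

Depth: 2.37 in × 25.4 = 60.198 mm.
Area: 0.775 ha = 7750 m².
1 mm over 1 m² is 1 L, so volume = 60.198 × 7750 = 466534.5 L ≈ 466500 L.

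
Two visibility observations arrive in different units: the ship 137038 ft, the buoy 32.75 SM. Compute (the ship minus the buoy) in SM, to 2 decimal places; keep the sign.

the ship: 137038 ft = 25.9542 SM.
Difference: 25.9542 − 32.7500 = -6.80 SM.

-6.80 SM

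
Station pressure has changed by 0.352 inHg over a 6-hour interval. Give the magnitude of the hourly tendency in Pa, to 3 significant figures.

199 Pa per hour

0.352 inHg / 6 h × 3386.39 Pa/inHg = 199 Pa/h.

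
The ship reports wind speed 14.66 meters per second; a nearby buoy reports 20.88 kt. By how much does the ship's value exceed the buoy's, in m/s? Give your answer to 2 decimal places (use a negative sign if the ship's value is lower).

the buoy: 20.88 kt = 10.7416 m/s.
Difference: 14.6600 − 10.7416 = 3.92 m/s.

3.92 m/s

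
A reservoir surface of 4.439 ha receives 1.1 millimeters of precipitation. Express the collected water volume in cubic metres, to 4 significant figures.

Area: 4.439 ha = 44390 m².
1 mm over 1 m² is 1 L, so volume = 1.1 × 44390 = 48829 L = 48.83 m³.

48.83 cubic metres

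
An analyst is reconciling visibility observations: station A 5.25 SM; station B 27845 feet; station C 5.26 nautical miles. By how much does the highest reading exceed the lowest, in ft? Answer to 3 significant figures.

station A: 5.25 SM = 27720.00 ft.
station C: 5.26 nmi = 31960.37 ft.
Spread: 31960.37 − 27720.00 = 4240 ft.

4240 ft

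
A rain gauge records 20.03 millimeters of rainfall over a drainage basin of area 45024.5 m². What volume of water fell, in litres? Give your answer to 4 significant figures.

1 mm over 1 m² is 1 L, so volume = 20.03 × 45024.5 = 901840.74 L ≈ 901800 L.

901800 litres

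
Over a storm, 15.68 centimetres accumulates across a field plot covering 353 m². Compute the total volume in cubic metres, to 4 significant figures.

Depth: 15.68 cm × 10 = 156.8 mm.
1 mm over 1 m² is 1 L, so volume = 156.8 × 353 = 55350.4 L = 55.35 m³.

55.35 cubic metres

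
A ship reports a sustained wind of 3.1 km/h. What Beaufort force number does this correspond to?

Beaufort force 1

3.1 km/h = 0.9 m/s, which is Beaufort 1 (light air, 0.3–1.5 m/s).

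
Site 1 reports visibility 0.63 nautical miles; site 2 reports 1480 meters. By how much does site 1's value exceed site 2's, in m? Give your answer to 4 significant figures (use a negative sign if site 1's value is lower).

-313.2 m

site 1: 0.63 nmi = 1166.760 m.
Difference: 1166.760 − 1480.000 = -313.2 m.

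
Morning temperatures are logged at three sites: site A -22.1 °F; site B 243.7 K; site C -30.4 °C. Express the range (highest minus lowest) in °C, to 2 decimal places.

site A: -22.1 °F = -30.056 °C.
site B: 243.7 K = -29.450 °C.
Spread: (-29.450) − (-30.400) = 0.950 °C.

0.95 °C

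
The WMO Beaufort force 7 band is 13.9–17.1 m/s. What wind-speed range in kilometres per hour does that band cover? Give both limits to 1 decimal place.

50.0 to 61.6 km/h

13.9–17.1 m/s × 3.6 = 50.0–61.6 km/h.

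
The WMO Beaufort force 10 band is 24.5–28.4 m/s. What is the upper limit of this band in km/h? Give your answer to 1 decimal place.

24.5–28.4 m/s × 3.6 = 88.2–102.2 km/h.

102.2 km/h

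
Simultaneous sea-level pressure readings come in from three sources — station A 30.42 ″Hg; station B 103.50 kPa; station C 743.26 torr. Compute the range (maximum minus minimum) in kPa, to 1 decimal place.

station A: 30.42 inHg = 103.014 kPa.
station C: 743.26 mmHg = 99.093 kPa.
Spread: 103.500 − 99.093 = 4.4 kPa.

4.4 kPa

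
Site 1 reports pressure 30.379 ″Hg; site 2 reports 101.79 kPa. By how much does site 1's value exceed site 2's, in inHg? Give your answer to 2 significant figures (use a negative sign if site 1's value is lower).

0.32 inHg

site 2: 101.79 kPa = 30.0586 inHg.
Difference: 30.3790 − 30.0586 = 0.32 inHg.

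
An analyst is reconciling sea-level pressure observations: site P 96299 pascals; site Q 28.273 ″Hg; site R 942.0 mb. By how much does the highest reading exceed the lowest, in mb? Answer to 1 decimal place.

site P: 96299 Pa = 962.990 mb.
site Q: 28.273 inHg = 957.434 mb.
Spread: 962.990 − 942.000 = 21.0 mb.

21.0 mb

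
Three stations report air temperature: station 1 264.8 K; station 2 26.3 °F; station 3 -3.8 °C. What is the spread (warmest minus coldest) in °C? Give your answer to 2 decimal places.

station 1: 264.8 K = -8.350 °C.
station 2: 26.3 °F = -3.167 °C.
Spread: (-3.167) − (-8.350) = 5.183 °C.

5.18 °C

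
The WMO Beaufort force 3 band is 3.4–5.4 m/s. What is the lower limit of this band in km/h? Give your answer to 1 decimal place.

12.2 km/h

3.4–5.4 m/s × 3.6 = 12.2–19.4 km/h.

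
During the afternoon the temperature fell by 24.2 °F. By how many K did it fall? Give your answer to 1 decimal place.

13.4 K

For a temperature change the 32° offset cancels: ΔK = 24.2 × 0.5556 = 13.4 K.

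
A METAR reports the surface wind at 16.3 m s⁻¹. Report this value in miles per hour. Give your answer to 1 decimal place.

36.5 mph

1 m/s = 2.23694 mph, so 16.3 × 2.23694 = 36.5 mph.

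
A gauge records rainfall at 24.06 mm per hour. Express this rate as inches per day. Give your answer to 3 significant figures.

24.06 mm/hour × 0.0393701 in/mm × 24 hour/day = 22.7 in/day.

22.7 in/day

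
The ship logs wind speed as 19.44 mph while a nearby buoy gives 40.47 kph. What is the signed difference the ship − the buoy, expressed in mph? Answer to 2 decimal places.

-5.71 mph

the buoy: 40.47 km/h = 25.1469 mph.
Difference: 19.4400 − 25.1469 = -5.71 mph.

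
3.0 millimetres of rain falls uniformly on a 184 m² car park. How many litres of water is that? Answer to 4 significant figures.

1 mm over 1 m² is 1 L, so volume = 3 × 184 = 552 L ≈ 552.0 L.

552.0 litres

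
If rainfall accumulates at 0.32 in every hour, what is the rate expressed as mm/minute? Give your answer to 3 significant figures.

0.32 in/hour × 25.4 mm/in × 0.0166667 hour/minute = 0.135 mm/minute.

0.135 mm/minute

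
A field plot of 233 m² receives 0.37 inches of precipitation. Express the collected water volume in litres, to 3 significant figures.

Depth: 0.37 in × 25.4 = 9.398 mm.
1 mm over 1 m² is 1 L, so volume = 9.398 × 233 = 2189.734 L ≈ 2190 L.

2190 litres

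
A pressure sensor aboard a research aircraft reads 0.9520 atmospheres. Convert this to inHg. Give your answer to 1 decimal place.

28.5 inHg

1 atm = 29.9213 inHg, so 0.9520 × 29.9213 = 28.5 inHg.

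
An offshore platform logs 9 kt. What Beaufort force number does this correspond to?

Beaufort force 3

9 kt lies in the Beaufort 3 band (gentle breeze, 7–10 kt).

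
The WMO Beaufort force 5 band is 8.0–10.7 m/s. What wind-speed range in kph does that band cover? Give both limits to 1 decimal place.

8.0–10.7 m/s × 3.6 = 28.8–38.5 km/h.

28.8 to 38.5 km/h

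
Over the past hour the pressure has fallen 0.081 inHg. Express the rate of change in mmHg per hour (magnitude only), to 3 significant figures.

0.081 inHg / 1 h × 25.4 mmHg/inHg = 2.06 mmHg/h.

2.06 mmHg per hour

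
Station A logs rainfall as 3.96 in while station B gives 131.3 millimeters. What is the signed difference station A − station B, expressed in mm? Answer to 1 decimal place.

-30.7 mm

station A: 3.96 in = 100.584 mm.
Difference: 100.584 − 131.300 = -30.7 mm.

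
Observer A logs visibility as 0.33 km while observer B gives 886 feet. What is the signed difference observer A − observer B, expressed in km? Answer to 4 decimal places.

observer B: 886 ft = 0.270053 km.
Difference: 0.330000 − 0.270053 = 0.0599 km.

0.0599 km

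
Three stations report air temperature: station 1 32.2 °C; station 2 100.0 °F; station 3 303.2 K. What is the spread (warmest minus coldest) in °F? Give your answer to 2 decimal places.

station 2: 100.0 °F = 37.778 °C.
station 3: 303.2 K = 30.050 °C.
Spread: 37.778 − 30.050 = 7.728 °C = 13.91 °F.

13.91 °F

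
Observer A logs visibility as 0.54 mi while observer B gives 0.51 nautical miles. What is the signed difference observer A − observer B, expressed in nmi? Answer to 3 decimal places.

-0.041 nmi

observer A: 0.54 SM = 0.46925 nmi.
Difference: 0.46925 − 0.51000 = -0.041 nmi.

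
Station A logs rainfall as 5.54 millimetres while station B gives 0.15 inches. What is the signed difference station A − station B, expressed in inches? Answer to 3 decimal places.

0.068 in

station A: 5.54 mm = 0.21811 in.
Difference: 0.21811 − 0.15000 = 0.068 in.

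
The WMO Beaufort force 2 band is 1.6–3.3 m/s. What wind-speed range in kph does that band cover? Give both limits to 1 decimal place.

1.6–3.3 m/s × 3.6 = 5.8–11.9 km/h.

5.8 to 11.9 km/h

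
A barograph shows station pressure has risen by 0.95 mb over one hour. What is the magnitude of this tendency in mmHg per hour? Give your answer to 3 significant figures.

0.713 mmHg per hour

0.95 mb / 1 h × 0.750062 mmHg/mb = 0.713 mmHg/h.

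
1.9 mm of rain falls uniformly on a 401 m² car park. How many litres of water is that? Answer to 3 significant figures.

1 mm over 1 m² is 1 L, so volume = 1.9 × 401 = 761.9 L ≈ 762 L.

762 litres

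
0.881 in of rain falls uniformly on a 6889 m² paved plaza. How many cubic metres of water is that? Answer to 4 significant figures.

154.2 cubic metres

Depth: 0.881 in × 25.4 = 22.3774 mm.
1 mm over 1 m² is 1 L, so volume = 22.3774 × 6889 = 154157.91 L = 154.2 m³.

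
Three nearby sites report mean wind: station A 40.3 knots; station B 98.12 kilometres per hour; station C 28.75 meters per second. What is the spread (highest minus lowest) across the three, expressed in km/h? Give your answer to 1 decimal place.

station A: 40.3 kt = 74.636 km/h.
station C: 28.75 m/s = 103.500 km/h.
Spread: 103.500 − 74.636 = 28.9 km/h.

28.9 km/h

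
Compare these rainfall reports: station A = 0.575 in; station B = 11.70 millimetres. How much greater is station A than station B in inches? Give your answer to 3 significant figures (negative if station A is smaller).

station B: 11.70 mm = 0.46063 in.
Difference: 0.57500 − 0.46063 = 0.114 in.

0.114 in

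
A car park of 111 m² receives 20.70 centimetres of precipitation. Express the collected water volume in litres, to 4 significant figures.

Depth: 20.70 cm × 10 = 207 mm.
1 mm over 1 m² is 1 L, so volume = 207 × 111 = 22977 L ≈ 22980 L.

22980 litres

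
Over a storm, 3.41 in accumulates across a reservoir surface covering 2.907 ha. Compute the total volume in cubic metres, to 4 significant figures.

Depth: 3.41 in × 25.4 = 86.614 mm.
Area: 2.907 ha = 29070 m².
1 mm over 1 m² is 1 L, so volume = 86.614 × 29070 = 2517869 L = 2518 m³.

2518 cubic metres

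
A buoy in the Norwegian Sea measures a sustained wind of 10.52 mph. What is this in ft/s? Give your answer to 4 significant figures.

1 mph = 1.46667 ft/s, so 10.52 × 1.46667 = 15.43 ft/s.

15.43 ft/s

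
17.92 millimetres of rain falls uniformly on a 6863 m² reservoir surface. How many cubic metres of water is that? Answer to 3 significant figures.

1 mm over 1 m² is 1 L, so volume = 17.92 × 6863 = 122984.96 L = 123 m³.

123 cubic metres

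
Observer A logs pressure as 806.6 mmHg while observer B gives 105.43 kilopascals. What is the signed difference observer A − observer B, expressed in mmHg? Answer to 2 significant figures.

observer B: 105.43 kPa = 790.79 mmHg.
Difference: 806.60 − 790.79 = 16 mmHg.

16 mmHg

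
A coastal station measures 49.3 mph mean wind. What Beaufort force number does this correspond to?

Beaufort force 9

49.3 mph = 22.0 m/s, which is Beaufort 9 (strong gale, 20.8–24.4 m/s).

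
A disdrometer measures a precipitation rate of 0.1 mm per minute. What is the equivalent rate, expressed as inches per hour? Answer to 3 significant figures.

0.1 mm/minute × 0.0393701 in/mm × 60 minute/hour = 0.236 in/hour.

0.236 in/hour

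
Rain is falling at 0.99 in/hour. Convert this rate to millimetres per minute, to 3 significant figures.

0.99 in/hour × 25.4 mm/in × 0.0166667 hour/minute = 0.419 mm/minute.

0.419 mm/minute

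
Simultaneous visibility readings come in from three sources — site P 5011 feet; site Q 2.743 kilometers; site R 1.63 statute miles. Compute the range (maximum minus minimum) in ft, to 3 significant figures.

3990 ft

site Q: 2.743 km = 8999.34 ft.
site R: 1.63 SM = 8606.40 ft.
Spread: 8999.34 − 5011.00 = 3990 ft.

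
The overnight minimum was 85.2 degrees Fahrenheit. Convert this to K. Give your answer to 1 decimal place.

302.7 K

First to °C: 29.56 °C.
Then to K: 302.7 K.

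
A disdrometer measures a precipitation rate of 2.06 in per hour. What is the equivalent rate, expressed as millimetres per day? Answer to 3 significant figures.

2.06 in/hour × 25.4 mm/in × 24 hour/day = 1260 mm/day.

1260 mm/day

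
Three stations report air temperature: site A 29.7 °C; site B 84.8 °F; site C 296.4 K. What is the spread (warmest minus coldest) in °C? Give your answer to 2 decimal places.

site B: 84.8 °F = 29.333 °C.
site C: 296.4 K = 23.250 °C.
Spread: 29.700 − 23.250 = 6.450 °C.

6.45 °C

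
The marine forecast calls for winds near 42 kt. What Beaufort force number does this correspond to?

Beaufort force 9

42 kt lies in the Beaufort 9 band (strong gale, 41–47 kt).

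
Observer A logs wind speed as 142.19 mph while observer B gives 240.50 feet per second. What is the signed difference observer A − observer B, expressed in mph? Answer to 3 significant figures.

-21.8 mph

observer B: 240.50 ft/s = 163.977 mph.
Difference: 142.190 − 163.977 = -21.8 mph.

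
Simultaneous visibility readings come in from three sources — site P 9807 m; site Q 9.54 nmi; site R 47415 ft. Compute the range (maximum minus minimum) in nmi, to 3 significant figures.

site P: 9807 m = 5.2954 nmi.
site R: 47415 ft = 7.8035 nmi.
Spread: 9.5400 − 5.2954 = 4.24 nmi.

4.24 nmi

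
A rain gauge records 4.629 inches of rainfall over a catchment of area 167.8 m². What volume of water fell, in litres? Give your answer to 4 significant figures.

Depth: 4.629 in × 25.4 = 117.5766 mm.
1 mm over 1 m² is 1 L, so volume = 117.5766 × 167.8 = 19729.353 L ≈ 19730 L.

19730 litres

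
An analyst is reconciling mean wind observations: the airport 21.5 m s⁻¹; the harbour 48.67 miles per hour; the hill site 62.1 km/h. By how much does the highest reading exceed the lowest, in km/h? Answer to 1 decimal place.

the airport: 21.5 m/s = 77.400 km/h.
the harbour: 48.67 mph = 78.327 km/h.
Spread: 78.327 − 62.100 = 16.2 km/h.

16.2 km/h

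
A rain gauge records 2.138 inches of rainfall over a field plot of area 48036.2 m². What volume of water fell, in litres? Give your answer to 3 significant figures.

Depth: 2.138 in × 25.4 = 54.3052 mm.
1 mm over 1 m² is 1 L, so volume = 54.3052 × 48036.2 = 2608615.4 L ≈ 2610000 L.

2610000 litres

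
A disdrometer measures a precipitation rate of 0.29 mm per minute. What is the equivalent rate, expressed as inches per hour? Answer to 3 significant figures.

0.29 mm/minute × 0.0393701 in/mm × 60 minute/hour = 0.685 in/hour.

0.685 in/hour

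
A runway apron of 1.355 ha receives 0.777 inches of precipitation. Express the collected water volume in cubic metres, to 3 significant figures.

Depth: 0.777 in × 25.4 = 19.7358 mm.
Area: 1.355 ha = 13550 m².
1 mm over 1 m² is 1 L, so volume = 19.7358 × 13550 = 267420.09 L = 267 m³.

267 cubic metres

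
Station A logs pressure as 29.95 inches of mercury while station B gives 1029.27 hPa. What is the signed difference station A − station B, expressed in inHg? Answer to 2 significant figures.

station B: 1029.27 hPa = 30.3943 inHg.
Difference: 29.9500 − 30.3943 = -0.44 inHg.

-0.44 inHg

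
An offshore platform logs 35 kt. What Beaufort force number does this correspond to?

Beaufort force 8

35 kt lies in the Beaufort 8 band (gale, 34–40 kt).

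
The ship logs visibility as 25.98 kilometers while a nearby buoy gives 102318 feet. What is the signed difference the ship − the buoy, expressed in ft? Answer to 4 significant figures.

-17080 ft

the ship: 25.98 km = 85236.22 ft.
Difference: 85236.22 − 102318.00 = -17080 ft.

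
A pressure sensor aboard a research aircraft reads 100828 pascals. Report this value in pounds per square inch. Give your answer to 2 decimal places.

14.62 psi

1 Pa = 0.000145038 psi, so 100828 × 0.000145038 = 14.62 psi.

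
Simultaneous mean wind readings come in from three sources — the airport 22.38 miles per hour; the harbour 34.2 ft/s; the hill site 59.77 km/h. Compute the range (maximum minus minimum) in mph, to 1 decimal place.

14.8 mph

the harbour: 34.2 ft/s = 23.318 mph.
the hill site: 59.77 km/h = 37.139 mph.
Spread: 37.139 − 22.380 = 14.8 mph.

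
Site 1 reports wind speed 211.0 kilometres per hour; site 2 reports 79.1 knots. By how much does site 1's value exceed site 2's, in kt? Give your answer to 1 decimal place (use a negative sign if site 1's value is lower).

site 1: 211.0 km/h = 113.931 kt.
Difference: 113.931 − 79.100 = 34.8 kt.

34.8 kt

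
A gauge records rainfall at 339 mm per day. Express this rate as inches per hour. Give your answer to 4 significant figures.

339 mm/day × 0.0393701 in/mm × 0.0416667 day/hour = 0.5561 in/hour.

0.5561 in/hour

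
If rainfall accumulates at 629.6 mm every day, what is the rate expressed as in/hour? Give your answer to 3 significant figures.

1.03 in/hour

629.6 mm/day × 0.0393701 in/mm × 0.0416667 day/hour = 1.03 in/hour.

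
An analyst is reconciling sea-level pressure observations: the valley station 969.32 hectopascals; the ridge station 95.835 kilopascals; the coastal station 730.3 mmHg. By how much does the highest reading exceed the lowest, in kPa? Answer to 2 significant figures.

1.5 kPa

the valley station: 969.32 hPa = 96.932 kPa.
the coastal station: 730.3 mmHg = 97.365 kPa.
Spread: 97.365 − 95.835 = 1.5 kPa.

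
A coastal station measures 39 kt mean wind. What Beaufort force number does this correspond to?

Beaufort force 8

39 kt lies in the Beaufort 8 band (gale, 34–40 kt).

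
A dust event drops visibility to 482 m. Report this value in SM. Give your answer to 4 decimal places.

1 m = 0.000621371 SM, so 482 × 0.000621371 = 0.2995 SM.

0.2995 SM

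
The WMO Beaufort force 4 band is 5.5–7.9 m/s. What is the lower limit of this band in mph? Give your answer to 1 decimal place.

12.3 mph

5.5–7.9 m/s × 2.237 = 12.3–17.7 mph.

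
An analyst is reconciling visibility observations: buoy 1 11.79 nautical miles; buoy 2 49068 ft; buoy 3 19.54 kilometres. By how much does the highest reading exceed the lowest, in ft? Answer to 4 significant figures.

buoy 1: 11.79 nmi = 71637.40 ft.
buoy 3: 19.54 km = 64107.61 ft.
Spread: 71637.40 − 49068.00 = 22570 ft.

22570 ft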